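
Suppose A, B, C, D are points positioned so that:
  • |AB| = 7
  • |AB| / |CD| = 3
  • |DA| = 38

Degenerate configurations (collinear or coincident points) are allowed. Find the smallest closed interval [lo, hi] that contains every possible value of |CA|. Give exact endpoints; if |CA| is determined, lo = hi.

|CA| ∈ [107/3, 121/3]  (≈ [35.6667, 40.3333])

|AB| ∈ {7}
|AD| ∈ {38}
|CD| ∈ {7/3}
|BD| ∈ [31, 45]
|AC| ∈ [107/3, 121/3]
|BC| ∈ [86/3, 142/3]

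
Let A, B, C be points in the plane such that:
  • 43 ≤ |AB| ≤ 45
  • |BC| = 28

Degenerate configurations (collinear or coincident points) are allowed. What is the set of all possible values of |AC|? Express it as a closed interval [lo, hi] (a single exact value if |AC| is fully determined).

|AB| ∈ [43, 45]
|BC| ∈ {28}
|AC| ∈ [15, 73]

|AC| ∈ [15, 73]  (≈ [15.0000, 73.0000])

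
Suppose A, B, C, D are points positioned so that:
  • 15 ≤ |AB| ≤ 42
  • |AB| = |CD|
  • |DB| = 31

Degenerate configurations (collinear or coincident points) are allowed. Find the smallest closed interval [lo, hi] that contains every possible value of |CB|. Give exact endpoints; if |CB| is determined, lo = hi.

|AB| ∈ [15, 42]
|BD| ∈ {31}
|CD| ∈ [15, 42]
|AD| ∈ [0, 73]
|BC| ∈ [0, 73]
|AC| ∈ [0, 115]

|CB| ∈ [0, 73]  (≈ [0.0000, 73.0000])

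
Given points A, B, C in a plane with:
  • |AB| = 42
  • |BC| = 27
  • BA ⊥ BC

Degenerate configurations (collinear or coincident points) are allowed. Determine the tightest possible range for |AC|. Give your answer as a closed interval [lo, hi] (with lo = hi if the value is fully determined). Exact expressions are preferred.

|AB| ∈ {42}
|BC| ∈ {27}
|AC| ∈ {3·√(277)}

|AC| = 3·√(277)  (≈ 49.9300)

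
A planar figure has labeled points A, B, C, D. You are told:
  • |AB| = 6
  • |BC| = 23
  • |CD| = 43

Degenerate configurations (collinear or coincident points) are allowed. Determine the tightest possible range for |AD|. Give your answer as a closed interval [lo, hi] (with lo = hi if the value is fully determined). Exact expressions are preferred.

|AB| ∈ {6}
|BC| ∈ {23}
|CD| ∈ {43}
|AC| ∈ [17, 29]
|BD| ∈ [20, 66]
|AD| ∈ [14, 72]

|AD| ∈ [14, 72]  (≈ [14.0000, 72.0000])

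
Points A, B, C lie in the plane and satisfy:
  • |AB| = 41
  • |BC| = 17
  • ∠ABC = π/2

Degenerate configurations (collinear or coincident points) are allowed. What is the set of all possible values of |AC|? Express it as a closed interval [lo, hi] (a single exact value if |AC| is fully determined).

|AC| = √(1970)  (≈ 44.3847)

|AB| ∈ {41}
|BC| ∈ {17}
|AC| ∈ {√(1970)}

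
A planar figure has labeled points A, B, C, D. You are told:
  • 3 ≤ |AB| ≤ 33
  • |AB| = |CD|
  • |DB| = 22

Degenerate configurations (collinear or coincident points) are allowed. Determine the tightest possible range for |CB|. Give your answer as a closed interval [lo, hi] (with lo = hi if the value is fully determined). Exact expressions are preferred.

|CB| ∈ [0, 55]  (≈ [0.0000, 55.0000])

|AB| ∈ [3, 33]
|BD| ∈ {22}
|CD| ∈ [3, 33]
|AD| ∈ [0, 55]
|BC| ∈ [0, 55]
|AC| ∈ [0, 88]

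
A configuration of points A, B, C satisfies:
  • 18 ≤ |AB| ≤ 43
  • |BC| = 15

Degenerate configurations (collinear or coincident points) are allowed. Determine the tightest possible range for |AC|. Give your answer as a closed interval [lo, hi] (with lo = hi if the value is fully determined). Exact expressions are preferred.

|AB| ∈ [18, 43]
|BC| ∈ {15}
|AC| ∈ [3, 58]

|AC| ∈ [3, 58]  (≈ [3.0000, 58.0000])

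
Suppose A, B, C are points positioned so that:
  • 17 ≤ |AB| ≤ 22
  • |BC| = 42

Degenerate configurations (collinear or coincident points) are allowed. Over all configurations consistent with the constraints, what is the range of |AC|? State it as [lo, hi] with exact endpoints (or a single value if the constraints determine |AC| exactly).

|AC| ∈ [20, 64]  (≈ [20.0000, 64.0000])

|AB| ∈ [17, 22]
|BC| ∈ {42}
|AC| ∈ [20, 64]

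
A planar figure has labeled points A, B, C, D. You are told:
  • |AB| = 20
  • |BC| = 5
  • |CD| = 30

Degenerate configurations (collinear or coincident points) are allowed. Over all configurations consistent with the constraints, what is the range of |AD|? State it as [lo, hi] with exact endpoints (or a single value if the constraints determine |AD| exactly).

|AB| ∈ {20}
|BC| ∈ {5}
|CD| ∈ {30}
|AC| ∈ [15, 25]
|BD| ∈ [25, 35]
|AD| ∈ [5, 55]

|AD| ∈ [5, 55]  (≈ [5.0000, 55.0000])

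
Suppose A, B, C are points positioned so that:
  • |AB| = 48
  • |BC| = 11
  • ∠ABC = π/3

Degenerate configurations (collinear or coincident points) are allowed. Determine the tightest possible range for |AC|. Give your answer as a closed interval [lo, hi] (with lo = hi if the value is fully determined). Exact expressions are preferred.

|AB| ∈ {48}
|BC| ∈ {11}
|AC| ∈ {√(1897)}

|AC| = √(1897)  (≈ 43.5546)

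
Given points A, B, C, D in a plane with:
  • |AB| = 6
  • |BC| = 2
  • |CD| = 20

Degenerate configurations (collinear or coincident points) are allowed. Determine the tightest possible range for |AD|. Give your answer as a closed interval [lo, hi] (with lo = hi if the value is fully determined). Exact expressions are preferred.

|AD| ∈ [12, 28]  (≈ [12.0000, 28.0000])

|AB| ∈ {6}
|BC| ∈ {2}
|CD| ∈ {20}
|AC| ∈ [4, 8]
|BD| ∈ [18, 22]
|AD| ∈ [12, 28]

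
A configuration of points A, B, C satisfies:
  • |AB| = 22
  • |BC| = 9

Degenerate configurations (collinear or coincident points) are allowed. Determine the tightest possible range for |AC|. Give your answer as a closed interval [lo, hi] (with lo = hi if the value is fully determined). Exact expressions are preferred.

|AC| ∈ [13, 31]  (≈ [13.0000, 31.0000])

|AB| ∈ {22}
|BC| ∈ {9}
|AC| ∈ [13, 31]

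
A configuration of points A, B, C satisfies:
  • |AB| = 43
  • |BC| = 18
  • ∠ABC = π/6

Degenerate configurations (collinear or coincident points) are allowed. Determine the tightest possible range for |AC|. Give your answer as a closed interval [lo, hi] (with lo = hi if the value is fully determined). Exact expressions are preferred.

|AC| = √(2173 - 774·√(3))  (≈ 28.8512)

|AB| ∈ {43}
|BC| ∈ {18}
|AC| ∈ {√(2173 - 774·√(3))}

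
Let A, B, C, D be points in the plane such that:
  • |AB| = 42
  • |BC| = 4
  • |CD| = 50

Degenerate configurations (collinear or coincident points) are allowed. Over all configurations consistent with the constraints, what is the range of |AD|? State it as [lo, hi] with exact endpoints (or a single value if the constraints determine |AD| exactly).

|AD| ∈ [4, 96]  (≈ [4.0000, 96.0000])

|AB| ∈ {42}
|BC| ∈ {4}
|CD| ∈ {50}
|AC| ∈ [38, 46]
|BD| ∈ [46, 54]
|AD| ∈ [4, 96]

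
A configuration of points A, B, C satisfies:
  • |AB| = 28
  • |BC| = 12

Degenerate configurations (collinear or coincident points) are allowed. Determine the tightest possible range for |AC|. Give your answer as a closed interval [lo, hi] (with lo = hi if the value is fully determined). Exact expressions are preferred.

|AC| ∈ [16, 40]  (≈ [16.0000, 40.0000])

|AB| ∈ {28}
|BC| ∈ {12}
|AC| ∈ [16, 40]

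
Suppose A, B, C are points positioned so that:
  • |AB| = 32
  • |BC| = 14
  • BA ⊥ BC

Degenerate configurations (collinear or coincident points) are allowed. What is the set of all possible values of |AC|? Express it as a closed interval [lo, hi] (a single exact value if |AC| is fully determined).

|AC| = 2·√(305)  (≈ 34.9285)

|AB| ∈ {32}
|BC| ∈ {14}
|AC| ∈ {2·√(305)}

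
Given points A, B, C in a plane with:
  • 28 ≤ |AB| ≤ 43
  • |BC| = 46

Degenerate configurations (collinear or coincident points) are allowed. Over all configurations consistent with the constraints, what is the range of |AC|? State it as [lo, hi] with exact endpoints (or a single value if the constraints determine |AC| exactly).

|AB| ∈ [28, 43]
|BC| ∈ {46}
|AC| ∈ [3, 89]

|AC| ∈ [3, 89]  (≈ [3.0000, 89.0000])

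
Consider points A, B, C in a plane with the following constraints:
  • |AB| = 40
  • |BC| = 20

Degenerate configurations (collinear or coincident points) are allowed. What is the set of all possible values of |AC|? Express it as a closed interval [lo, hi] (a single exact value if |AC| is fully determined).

|AB| ∈ {40}
|BC| ∈ {20}
|AC| ∈ [20, 60]

|AC| ∈ [20, 60]  (≈ [20.0000, 60.0000])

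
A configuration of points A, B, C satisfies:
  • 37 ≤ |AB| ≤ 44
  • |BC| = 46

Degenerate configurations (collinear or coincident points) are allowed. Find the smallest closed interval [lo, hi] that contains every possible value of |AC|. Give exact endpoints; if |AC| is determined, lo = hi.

|AB| ∈ [37, 44]
|BC| ∈ {46}
|AC| ∈ [2, 90]

|AC| ∈ [2, 90]  (≈ [2.0000, 90.0000])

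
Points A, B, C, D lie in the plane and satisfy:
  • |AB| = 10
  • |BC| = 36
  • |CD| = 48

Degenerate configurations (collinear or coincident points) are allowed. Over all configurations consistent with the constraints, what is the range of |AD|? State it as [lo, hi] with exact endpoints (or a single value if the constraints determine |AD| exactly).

|AB| ∈ {10}
|BC| ∈ {36}
|CD| ∈ {48}
|AC| ∈ [26, 46]
|BD| ∈ [12, 84]
|AD| ∈ [2, 94]

|AD| ∈ [2, 94]  (≈ [2.0000, 94.0000])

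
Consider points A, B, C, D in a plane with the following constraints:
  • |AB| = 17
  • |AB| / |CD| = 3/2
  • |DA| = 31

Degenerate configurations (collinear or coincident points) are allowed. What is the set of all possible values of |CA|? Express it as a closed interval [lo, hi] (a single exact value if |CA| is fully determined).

|AB| ∈ {17}
|AD| ∈ {31}
|CD| ∈ {34/3}
|BD| ∈ [14, 48]
|AC| ∈ [59/3, 127/3]
|BC| ∈ [8/3, 178/3]

|CA| ∈ [59/3, 127/3]  (≈ [19.6667, 42.3333])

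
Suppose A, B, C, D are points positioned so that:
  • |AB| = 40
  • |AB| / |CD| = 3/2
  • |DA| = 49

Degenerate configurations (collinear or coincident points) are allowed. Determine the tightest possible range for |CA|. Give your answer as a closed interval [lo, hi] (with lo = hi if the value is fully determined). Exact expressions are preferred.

|CA| ∈ [67/3, 227/3]  (≈ [22.3333, 75.6667])

|AB| ∈ {40}
|AD| ∈ {49}
|CD| ∈ {80/3}
|BD| ∈ [9, 89]
|AC| ∈ [67/3, 227/3]
|BC| ∈ [0, 347/3]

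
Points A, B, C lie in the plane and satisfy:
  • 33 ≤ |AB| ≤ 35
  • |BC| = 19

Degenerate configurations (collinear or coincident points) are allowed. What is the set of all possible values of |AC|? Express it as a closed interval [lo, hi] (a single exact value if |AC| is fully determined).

|AB| ∈ [33, 35]
|BC| ∈ {19}
|AC| ∈ [14, 54]

|AC| ∈ [14, 54]  (≈ [14.0000, 54.0000])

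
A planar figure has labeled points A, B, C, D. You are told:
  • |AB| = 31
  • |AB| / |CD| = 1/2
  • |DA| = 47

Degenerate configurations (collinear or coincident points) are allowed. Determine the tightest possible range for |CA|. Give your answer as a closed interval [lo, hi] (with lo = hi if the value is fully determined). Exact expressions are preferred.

|CA| ∈ [15, 109]  (≈ [15.0000, 109.0000])

|AB| ∈ {31}
|AD| ∈ {47}
|CD| ∈ {62}
|BD| ∈ [16, 78]
|AC| ∈ [15, 109]
|BC| ∈ [0, 140]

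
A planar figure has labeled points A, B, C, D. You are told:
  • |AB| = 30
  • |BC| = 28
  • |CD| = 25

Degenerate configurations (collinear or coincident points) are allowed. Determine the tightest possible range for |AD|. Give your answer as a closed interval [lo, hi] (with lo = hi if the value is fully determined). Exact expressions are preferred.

|AD| ∈ [0, 83]  (≈ [0.0000, 83.0000])

|AB| ∈ {30}
|BC| ∈ {28}
|CD| ∈ {25}
|AC| ∈ [2, 58]
|BD| ∈ [3, 53]
|AD| ∈ [0, 83]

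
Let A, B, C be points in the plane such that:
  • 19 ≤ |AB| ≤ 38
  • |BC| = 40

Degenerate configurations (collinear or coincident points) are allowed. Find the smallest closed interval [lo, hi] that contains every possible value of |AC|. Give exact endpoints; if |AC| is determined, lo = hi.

|AC| ∈ [2, 78]  (≈ [2.0000, 78.0000])

|AB| ∈ [19, 38]
|BC| ∈ {40}
|AC| ∈ [2, 78]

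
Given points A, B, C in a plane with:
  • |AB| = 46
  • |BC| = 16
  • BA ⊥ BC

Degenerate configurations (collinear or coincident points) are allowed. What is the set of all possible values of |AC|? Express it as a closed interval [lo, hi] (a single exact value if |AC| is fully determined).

|AC| = 2·√(593)  (≈ 48.7032)

|AB| ∈ {46}
|BC| ∈ {16}
|AC| ∈ {2·√(593)}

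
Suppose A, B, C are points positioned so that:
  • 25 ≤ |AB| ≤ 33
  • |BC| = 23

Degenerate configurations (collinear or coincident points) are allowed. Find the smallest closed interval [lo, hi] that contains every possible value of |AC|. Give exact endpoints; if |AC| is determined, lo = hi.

|AB| ∈ [25, 33]
|BC| ∈ {23}
|AC| ∈ [2, 56]

|AC| ∈ [2, 56]  (≈ [2.0000, 56.0000])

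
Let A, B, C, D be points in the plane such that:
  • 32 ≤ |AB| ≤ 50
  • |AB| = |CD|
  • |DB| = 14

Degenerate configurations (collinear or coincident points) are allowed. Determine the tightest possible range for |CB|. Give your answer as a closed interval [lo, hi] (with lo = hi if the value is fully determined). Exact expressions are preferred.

|CB| ∈ [18, 64]  (≈ [18.0000, 64.0000])

|AB| ∈ [32, 50]
|BD| ∈ {14}
|CD| ∈ [32, 50]
|AD| ∈ [18, 64]
|BC| ∈ [18, 64]
|AC| ∈ [0, 114]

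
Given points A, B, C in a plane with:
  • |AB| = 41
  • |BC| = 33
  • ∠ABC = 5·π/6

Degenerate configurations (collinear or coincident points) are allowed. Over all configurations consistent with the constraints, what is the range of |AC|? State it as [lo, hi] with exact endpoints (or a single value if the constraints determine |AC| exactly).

|AB| ∈ {41}
|BC| ∈ {33}
|AC| ∈ {√(1353·√(3) + 2770)}

|AC| = √(1353·√(3) + 2770)  (≈ 71.5085)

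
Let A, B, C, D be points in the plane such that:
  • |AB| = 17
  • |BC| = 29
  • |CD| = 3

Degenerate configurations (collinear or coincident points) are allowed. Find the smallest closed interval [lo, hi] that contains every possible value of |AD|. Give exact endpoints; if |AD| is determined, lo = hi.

|AD| ∈ [9, 49]  (≈ [9.0000, 49.0000])

|AB| ∈ {17}
|BC| ∈ {29}
|CD| ∈ {3}
|AC| ∈ [12, 46]
|BD| ∈ [26, 32]
|AD| ∈ [9, 49]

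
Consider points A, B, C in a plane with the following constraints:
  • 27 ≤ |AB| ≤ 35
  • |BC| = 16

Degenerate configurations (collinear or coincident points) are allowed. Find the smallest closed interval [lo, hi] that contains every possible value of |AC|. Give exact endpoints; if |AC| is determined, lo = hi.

|AC| ∈ [11, 51]  (≈ [11.0000, 51.0000])

|AB| ∈ [27, 35]
|BC| ∈ {16}
|AC| ∈ [11, 51]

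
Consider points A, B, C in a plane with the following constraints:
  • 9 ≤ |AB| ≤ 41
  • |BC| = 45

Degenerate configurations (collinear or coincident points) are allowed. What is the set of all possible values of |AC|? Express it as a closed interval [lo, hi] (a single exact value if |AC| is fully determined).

|AB| ∈ [9, 41]
|BC| ∈ {45}
|AC| ∈ [4, 86]

|AC| ∈ [4, 86]  (≈ [4.0000, 86.0000])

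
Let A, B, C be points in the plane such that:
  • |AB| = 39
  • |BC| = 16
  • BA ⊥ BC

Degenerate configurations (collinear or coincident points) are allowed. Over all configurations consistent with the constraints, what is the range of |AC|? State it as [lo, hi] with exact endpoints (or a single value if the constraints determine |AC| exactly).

|AB| ∈ {39}
|BC| ∈ {16}
|AC| ∈ {√(1777)}

|AC| = √(1777)  (≈ 42.1545)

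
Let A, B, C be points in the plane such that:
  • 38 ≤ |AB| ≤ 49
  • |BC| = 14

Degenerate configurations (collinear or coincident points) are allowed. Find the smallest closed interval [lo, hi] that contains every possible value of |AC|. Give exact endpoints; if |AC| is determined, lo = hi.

|AB| ∈ [38, 49]
|BC| ∈ {14}
|AC| ∈ [24, 63]

|AC| ∈ [24, 63]  (≈ [24.0000, 63.0000])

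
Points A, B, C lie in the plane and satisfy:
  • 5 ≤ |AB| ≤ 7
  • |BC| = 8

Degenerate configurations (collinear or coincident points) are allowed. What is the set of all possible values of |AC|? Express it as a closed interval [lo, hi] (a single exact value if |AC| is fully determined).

|AB| ∈ [5, 7]
|BC| ∈ {8}
|AC| ∈ [1, 15]

|AC| ∈ [1, 15]  (≈ [1.0000, 15.0000])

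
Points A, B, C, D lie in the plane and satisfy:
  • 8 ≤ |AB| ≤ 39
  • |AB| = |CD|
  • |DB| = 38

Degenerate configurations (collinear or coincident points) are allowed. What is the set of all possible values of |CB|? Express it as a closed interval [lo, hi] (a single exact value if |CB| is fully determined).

|AB| ∈ [8, 39]
|BD| ∈ {38}
|CD| ∈ [8, 39]
|AD| ∈ [0, 77]
|BC| ∈ [0, 77]
|AC| ∈ [0, 116]

|CB| ∈ [0, 77]  (≈ [0.0000, 77.0000])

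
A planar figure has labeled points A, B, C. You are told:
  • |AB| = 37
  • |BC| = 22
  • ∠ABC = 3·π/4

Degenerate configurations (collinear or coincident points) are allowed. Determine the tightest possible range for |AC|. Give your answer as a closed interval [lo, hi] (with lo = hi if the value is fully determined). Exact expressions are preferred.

|AC| = √(814·√(2) + 1853)  (≈ 54.8103)

|AB| ∈ {37}
|BC| ∈ {22}
|AC| ∈ {√(814·√(2) + 1853)}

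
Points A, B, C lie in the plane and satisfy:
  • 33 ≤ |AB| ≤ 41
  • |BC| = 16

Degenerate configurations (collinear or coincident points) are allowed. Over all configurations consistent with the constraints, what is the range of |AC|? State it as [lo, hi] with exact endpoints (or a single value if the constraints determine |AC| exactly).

|AB| ∈ [33, 41]
|BC| ∈ {16}
|AC| ∈ [17, 57]

|AC| ∈ [17, 57]  (≈ [17.0000, 57.0000])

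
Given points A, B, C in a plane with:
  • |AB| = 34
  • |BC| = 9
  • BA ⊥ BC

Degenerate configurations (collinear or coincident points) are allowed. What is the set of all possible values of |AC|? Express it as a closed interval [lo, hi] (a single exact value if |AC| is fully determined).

|AC| = √(1237)  (≈ 35.1710)

|AB| ∈ {34}
|BC| ∈ {9}
|AC| ∈ {√(1237)}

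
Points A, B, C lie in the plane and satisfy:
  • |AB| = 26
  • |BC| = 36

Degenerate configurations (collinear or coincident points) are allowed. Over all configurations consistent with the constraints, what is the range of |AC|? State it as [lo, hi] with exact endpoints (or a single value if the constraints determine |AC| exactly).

|AC| ∈ [10, 62]  (≈ [10.0000, 62.0000])

|AB| ∈ {26}
|BC| ∈ {36}
|AC| ∈ [10, 62]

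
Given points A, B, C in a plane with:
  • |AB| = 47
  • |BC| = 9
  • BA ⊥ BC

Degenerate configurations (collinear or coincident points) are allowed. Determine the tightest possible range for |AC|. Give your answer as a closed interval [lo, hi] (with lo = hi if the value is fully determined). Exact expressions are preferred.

|AB| ∈ {47}
|BC| ∈ {9}
|AC| ∈ {√(2290)}

|AC| = √(2290)  (≈ 47.8539)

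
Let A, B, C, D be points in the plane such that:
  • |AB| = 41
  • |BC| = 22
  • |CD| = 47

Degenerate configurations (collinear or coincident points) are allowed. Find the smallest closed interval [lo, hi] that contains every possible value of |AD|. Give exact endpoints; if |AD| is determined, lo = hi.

|AD| ∈ [0, 110]  (≈ [0.0000, 110.0000])

|AB| ∈ {41}
|BC| ∈ {22}
|CD| ∈ {47}
|AC| ∈ [19, 63]
|BD| ∈ [25, 69]
|AD| ∈ [0, 110]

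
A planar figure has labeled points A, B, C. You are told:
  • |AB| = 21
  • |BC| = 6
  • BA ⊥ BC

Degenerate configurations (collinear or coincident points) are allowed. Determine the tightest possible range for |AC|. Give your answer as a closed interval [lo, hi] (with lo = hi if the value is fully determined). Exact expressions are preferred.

|AB| ∈ {21}
|BC| ∈ {6}
|AC| ∈ {3·√(53)}

|AC| = 3·√(53)  (≈ 21.8403)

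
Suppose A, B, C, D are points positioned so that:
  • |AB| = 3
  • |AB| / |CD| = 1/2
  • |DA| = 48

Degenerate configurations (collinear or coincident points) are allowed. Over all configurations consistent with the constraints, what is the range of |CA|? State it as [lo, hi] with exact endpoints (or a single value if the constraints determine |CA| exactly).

|CA| ∈ [42, 54]  (≈ [42.0000, 54.0000])

|AB| ∈ {3}
|AD| ∈ {48}
|CD| ∈ {6}
|BD| ∈ [45, 51]
|AC| ∈ [42, 54]
|BC| ∈ [39, 57]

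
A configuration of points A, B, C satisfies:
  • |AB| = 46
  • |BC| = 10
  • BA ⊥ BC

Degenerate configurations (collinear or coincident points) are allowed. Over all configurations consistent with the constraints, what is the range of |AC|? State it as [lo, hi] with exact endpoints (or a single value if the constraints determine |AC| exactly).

|AC| = 2·√(554)  (≈ 47.0744)

|AB| ∈ {46}
|BC| ∈ {10}
|AC| ∈ {2·√(554)}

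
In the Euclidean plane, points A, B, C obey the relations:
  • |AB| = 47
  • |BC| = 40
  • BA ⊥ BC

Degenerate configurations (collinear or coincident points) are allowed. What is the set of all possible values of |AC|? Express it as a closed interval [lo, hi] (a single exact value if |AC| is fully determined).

|AC| = √(3809)  (≈ 61.7171)

|AB| ∈ {47}
|BC| ∈ {40}
|AC| ∈ {√(3809)}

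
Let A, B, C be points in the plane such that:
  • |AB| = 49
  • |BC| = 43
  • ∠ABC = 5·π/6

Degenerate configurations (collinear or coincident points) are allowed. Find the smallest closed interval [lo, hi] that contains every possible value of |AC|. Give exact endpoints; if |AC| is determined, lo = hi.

|AC| = √(2107·√(3) + 4250)  (≈ 88.8787)

|AB| ∈ {49}
|BC| ∈ {43}
|AC| ∈ {√(2107·√(3) + 4250)}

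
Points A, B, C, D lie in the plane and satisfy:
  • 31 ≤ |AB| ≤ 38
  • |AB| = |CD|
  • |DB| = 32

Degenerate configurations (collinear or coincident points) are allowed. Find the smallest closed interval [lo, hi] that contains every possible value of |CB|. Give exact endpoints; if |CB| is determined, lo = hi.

|CB| ∈ [0, 70]  (≈ [0.0000, 70.0000])

|AB| ∈ [31, 38]
|BD| ∈ {32}
|CD| ∈ [31, 38]
|AD| ∈ [0, 70]
|BC| ∈ [0, 70]
|AC| ∈ [0, 108]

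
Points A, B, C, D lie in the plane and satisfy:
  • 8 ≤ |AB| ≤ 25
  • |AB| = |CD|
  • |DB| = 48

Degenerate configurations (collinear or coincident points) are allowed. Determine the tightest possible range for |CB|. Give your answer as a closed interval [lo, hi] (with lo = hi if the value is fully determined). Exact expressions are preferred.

|AB| ∈ [8, 25]
|BD| ∈ {48}
|CD| ∈ [8, 25]
|AD| ∈ [23, 73]
|BC| ∈ [23, 73]
|AC| ∈ [0, 98]

|CB| ∈ [23, 73]  (≈ [23.0000, 73.0000])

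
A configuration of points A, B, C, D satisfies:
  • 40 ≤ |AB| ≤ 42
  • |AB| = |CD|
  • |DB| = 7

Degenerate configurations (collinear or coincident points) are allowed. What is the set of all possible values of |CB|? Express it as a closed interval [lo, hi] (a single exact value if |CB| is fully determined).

|AB| ∈ [40, 42]
|BD| ∈ {7}
|CD| ∈ [40, 42]
|AD| ∈ [33, 49]
|BC| ∈ [33, 49]
|AC| ∈ [0, 91]

|CB| ∈ [33, 49]  (≈ [33.0000, 49.0000])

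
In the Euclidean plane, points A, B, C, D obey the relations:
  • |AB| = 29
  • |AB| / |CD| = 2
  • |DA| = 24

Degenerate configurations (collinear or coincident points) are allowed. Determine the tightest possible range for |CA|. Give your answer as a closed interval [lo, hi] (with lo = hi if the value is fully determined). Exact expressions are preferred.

|CA| ∈ [19/2, 77/2]  (≈ [9.5000, 38.5000])

|AB| ∈ {29}
|AD| ∈ {24}
|CD| ∈ {29/2}
|BD| ∈ [5, 53]
|AC| ∈ [19/2, 77/2]
|BC| ∈ [0, 135/2]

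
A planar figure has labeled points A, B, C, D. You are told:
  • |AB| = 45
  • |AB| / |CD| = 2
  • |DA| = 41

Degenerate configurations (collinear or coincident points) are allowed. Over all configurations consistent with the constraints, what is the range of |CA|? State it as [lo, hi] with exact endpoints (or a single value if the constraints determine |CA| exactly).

|CA| ∈ [37/2, 127/2]  (≈ [18.5000, 63.5000])

|AB| ∈ {45}
|AD| ∈ {41}
|CD| ∈ {45/2}
|BD| ∈ [4, 86]
|AC| ∈ [37/2, 127/2]
|BC| ∈ [0, 217/2]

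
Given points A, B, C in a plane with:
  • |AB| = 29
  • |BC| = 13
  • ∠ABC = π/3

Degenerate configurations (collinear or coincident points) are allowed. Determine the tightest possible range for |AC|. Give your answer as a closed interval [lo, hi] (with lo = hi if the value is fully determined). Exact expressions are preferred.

|AB| ∈ {29}
|BC| ∈ {13}
|AC| ∈ {√(633)}

|AC| = √(633)  (≈ 25.1595)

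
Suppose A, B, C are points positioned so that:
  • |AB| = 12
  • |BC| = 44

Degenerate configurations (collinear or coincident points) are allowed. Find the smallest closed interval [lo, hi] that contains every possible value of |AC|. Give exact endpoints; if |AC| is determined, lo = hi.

|AC| ∈ [32, 56]  (≈ [32.0000, 56.0000])

|AB| ∈ {12}
|BC| ∈ {44}
|AC| ∈ [32, 56]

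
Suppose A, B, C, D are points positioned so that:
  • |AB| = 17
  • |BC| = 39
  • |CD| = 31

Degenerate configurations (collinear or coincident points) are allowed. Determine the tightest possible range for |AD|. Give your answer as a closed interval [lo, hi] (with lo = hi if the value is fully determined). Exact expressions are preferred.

|AD| ∈ [0, 87]  (≈ [0.0000, 87.0000])

|AB| ∈ {17}
|BC| ∈ {39}
|CD| ∈ {31}
|AC| ∈ [22, 56]
|BD| ∈ [8, 70]
|AD| ∈ [0, 87]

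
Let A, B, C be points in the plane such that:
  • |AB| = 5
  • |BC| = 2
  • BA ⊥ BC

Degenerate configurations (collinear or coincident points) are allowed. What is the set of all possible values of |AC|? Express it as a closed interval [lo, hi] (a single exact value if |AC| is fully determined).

|AB| ∈ {5}
|BC| ∈ {2}
|AC| ∈ {√(29)}

|AC| = √(29)  (≈ 5.3852)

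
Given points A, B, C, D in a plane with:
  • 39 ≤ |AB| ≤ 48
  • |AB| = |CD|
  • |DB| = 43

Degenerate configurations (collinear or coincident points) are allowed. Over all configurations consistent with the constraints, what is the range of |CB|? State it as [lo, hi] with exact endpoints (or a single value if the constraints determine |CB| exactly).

|CB| ∈ [0, 91]  (≈ [0.0000, 91.0000])

|AB| ∈ [39, 48]
|BD| ∈ {43}
|CD| ∈ [39, 48]
|AD| ∈ [0, 91]
|BC| ∈ [0, 91]
|AC| ∈ [0, 139]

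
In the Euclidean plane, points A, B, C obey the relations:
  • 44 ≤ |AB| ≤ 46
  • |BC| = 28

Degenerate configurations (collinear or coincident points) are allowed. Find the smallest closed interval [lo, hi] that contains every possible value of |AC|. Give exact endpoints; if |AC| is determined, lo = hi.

|AB| ∈ [44, 46]
|BC| ∈ {28}
|AC| ∈ [16, 74]

|AC| ∈ [16, 74]  (≈ [16.0000, 74.0000])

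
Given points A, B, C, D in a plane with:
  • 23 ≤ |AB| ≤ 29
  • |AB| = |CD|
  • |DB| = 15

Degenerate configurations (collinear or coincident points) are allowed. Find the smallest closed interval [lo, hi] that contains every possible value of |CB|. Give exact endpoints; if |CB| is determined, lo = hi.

|AB| ∈ [23, 29]
|BD| ∈ {15}
|CD| ∈ [23, 29]
|AD| ∈ [8, 44]
|BC| ∈ [8, 44]
|AC| ∈ [0, 73]

|CB| ∈ [8, 44]  (≈ [8.0000, 44.0000])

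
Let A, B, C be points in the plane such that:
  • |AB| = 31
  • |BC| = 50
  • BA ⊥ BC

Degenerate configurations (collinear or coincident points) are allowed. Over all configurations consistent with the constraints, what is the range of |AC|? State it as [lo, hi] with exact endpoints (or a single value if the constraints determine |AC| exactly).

|AB| ∈ {31}
|BC| ∈ {50}
|AC| ∈ {√(3461)}

|AC| = √(3461)  (≈ 58.8303)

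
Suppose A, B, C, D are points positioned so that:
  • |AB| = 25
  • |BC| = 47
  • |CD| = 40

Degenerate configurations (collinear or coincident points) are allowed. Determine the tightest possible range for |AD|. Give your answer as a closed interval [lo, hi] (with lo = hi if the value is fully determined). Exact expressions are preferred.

|AB| ∈ {25}
|BC| ∈ {47}
|CD| ∈ {40}
|AC| ∈ [22, 72]
|BD| ∈ [7, 87]
|AD| ∈ [0, 112]

|AD| ∈ [0, 112]  (≈ [0.0000, 112.0000])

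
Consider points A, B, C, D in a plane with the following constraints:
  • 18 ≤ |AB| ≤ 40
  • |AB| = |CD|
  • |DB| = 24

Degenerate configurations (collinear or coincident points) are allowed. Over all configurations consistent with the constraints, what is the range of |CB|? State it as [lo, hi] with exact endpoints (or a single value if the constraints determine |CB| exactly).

|AB| ∈ [18, 40]
|BD| ∈ {24}
|CD| ∈ [18, 40]
|AD| ∈ [0, 64]
|BC| ∈ [0, 64]
|AC| ∈ [0, 104]

|CB| ∈ [0, 64]  (≈ [0.0000, 64.0000])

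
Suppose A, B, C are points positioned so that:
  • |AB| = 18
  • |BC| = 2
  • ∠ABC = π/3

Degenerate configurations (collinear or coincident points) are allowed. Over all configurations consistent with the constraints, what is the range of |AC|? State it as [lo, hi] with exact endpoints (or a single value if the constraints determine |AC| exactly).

|AC| = 2·√(73)  (≈ 17.0880)

|AB| ∈ {18}
|BC| ∈ {2}
|AC| ∈ {2·√(73)}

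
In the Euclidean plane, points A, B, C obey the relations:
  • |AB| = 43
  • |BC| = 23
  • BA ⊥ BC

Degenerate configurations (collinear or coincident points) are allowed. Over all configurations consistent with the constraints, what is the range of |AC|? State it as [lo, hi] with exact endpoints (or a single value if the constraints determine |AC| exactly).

|AC| = √(2378)  (≈ 48.7647)

|AB| ∈ {43}
|BC| ∈ {23}
|AC| ∈ {√(2378)}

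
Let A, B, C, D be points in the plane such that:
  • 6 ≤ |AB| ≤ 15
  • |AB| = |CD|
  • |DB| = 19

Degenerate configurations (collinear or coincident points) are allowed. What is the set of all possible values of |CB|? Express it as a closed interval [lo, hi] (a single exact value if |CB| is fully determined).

|CB| ∈ [4, 34]  (≈ [4.0000, 34.0000])

|AB| ∈ [6, 15]
|BD| ∈ {19}
|CD| ∈ [6, 15]
|AD| ∈ [4, 34]
|BC| ∈ [4, 34]
|AC| ∈ [0, 49]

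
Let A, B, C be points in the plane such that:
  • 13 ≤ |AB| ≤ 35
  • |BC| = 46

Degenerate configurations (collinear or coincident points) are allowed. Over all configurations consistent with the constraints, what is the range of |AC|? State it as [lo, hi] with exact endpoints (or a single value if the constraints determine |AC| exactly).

|AB| ∈ [13, 35]
|BC| ∈ {46}
|AC| ∈ [11, 81]

|AC| ∈ [11, 81]  (≈ [11.0000, 81.0000])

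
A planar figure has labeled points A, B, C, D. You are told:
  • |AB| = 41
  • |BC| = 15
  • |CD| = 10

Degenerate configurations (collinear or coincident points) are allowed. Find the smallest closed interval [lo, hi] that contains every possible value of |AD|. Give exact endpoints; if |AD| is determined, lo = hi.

|AB| ∈ {41}
|BC| ∈ {15}
|CD| ∈ {10}
|AC| ∈ [26, 56]
|BD| ∈ [5, 25]
|AD| ∈ [16, 66]

|AD| ∈ [16, 66]  (≈ [16.0000, 66.0000])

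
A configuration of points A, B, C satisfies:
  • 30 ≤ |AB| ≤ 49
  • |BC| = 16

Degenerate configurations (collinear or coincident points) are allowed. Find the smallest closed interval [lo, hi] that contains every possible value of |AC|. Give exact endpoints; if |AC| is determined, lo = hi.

|AC| ∈ [14, 65]  (≈ [14.0000, 65.0000])

|AB| ∈ [30, 49]
|BC| ∈ {16}
|AC| ∈ [14, 65]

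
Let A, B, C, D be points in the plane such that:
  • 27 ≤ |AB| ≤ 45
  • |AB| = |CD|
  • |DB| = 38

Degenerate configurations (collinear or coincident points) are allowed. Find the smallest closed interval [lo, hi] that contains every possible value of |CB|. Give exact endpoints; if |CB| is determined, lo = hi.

|AB| ∈ [27, 45]
|BD| ∈ {38}
|CD| ∈ [27, 45]
|AD| ∈ [0, 83]
|BC| ∈ [0, 83]
|AC| ∈ [0, 128]

|CB| ∈ [0, 83]  (≈ [0.0000, 83.0000])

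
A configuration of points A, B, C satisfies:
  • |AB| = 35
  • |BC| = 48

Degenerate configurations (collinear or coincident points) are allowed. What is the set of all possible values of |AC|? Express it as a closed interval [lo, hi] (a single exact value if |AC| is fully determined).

|AB| ∈ {35}
|BC| ∈ {48}
|AC| ∈ [13, 83]

|AC| ∈ [13, 83]  (≈ [13.0000, 83.0000])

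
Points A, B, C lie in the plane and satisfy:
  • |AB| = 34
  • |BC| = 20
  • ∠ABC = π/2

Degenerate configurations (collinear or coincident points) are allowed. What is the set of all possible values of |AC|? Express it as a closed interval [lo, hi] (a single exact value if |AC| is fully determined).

|AB| ∈ {34}
|BC| ∈ {20}
|AC| ∈ {2·√(389)}

|AC| = 2·√(389)  (≈ 39.4462)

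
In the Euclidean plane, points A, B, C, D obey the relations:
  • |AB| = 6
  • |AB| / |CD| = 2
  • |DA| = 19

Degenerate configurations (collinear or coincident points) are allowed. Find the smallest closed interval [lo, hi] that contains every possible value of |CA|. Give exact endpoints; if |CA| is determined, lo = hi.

|AB| ∈ {6}
|AD| ∈ {19}
|CD| ∈ {3}
|BD| ∈ [13, 25]
|AC| ∈ [16, 22]
|BC| ∈ [10, 28]

|CA| ∈ [16, 22]  (≈ [16.0000, 22.0000])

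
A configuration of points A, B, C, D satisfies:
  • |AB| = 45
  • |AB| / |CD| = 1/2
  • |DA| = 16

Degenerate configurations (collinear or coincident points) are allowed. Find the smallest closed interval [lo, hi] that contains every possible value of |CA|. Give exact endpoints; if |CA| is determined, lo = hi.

|AB| ∈ {45}
|AD| ∈ {16}
|CD| ∈ {90}
|BD| ∈ [29, 61]
|AC| ∈ [74, 106]
|BC| ∈ [29, 151]

|CA| ∈ [74, 106]  (≈ [74.0000, 106.0000])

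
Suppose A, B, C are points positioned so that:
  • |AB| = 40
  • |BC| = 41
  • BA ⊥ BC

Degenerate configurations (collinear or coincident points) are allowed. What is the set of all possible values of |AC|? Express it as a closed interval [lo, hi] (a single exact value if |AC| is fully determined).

|AC| = √(3281)  (≈ 57.2800)

|AB| ∈ {40}
|BC| ∈ {41}
|AC| ∈ {√(3281)}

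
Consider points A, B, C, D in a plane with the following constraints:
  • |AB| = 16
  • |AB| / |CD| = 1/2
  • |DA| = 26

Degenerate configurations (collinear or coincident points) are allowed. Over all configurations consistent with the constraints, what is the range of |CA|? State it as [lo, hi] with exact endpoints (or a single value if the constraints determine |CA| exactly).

|CA| ∈ [6, 58]  (≈ [6.0000, 58.0000])

|AB| ∈ {16}
|AD| ∈ {26}
|CD| ∈ {32}
|BD| ∈ [10, 42]
|AC| ∈ [6, 58]
|BC| ∈ [0, 74]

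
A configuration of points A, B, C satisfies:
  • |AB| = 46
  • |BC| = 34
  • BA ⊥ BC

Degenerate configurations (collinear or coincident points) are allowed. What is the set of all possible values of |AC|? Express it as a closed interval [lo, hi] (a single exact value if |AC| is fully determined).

|AC| = 2·√(818)  (≈ 57.2014)

|AB| ∈ {46}
|BC| ∈ {34}
|AC| ∈ {2·√(818)}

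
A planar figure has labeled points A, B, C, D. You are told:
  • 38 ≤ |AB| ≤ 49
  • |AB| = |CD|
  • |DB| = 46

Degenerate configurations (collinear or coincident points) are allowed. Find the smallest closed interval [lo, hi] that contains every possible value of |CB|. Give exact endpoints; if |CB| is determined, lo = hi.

|CB| ∈ [0, 95]  (≈ [0.0000, 95.0000])

|AB| ∈ [38, 49]
|BD| ∈ {46}
|CD| ∈ [38, 49]
|AD| ∈ [0, 95]
|BC| ∈ [0, 95]
|AC| ∈ [0, 144]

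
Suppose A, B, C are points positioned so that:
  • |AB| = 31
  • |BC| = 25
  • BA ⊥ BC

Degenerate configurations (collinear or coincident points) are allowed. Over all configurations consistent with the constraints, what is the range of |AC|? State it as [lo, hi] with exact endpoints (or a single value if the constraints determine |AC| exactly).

|AC| = √(1586)  (≈ 39.8246)

|AB| ∈ {31}
|BC| ∈ {25}
|AC| ∈ {√(1586)}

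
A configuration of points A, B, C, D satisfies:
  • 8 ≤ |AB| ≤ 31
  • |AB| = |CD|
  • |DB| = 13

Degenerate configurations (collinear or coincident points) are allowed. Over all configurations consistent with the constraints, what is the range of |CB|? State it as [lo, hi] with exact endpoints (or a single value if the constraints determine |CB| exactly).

|AB| ∈ [8, 31]
|BD| ∈ {13}
|CD| ∈ [8, 31]
|AD| ∈ [0, 44]
|BC| ∈ [0, 44]
|AC| ∈ [0, 75]

|CB| ∈ [0, 44]  (≈ [0.0000, 44.0000])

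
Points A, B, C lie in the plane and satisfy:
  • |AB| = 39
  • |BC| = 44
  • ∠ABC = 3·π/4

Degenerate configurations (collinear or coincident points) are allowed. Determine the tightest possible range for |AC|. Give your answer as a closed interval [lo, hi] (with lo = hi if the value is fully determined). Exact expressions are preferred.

|AC| = √(1716·√(2) + 3457)  (≈ 76.7059)

|AB| ∈ {39}
|BC| ∈ {44}
|AC| ∈ {√(1716·√(2) + 3457)}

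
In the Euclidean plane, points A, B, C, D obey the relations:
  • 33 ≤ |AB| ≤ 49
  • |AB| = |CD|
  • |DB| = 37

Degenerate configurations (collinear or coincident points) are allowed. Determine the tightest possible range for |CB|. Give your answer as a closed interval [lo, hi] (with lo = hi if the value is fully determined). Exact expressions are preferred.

|AB| ∈ [33, 49]
|BD| ∈ {37}
|CD| ∈ [33, 49]
|AD| ∈ [0, 86]
|BC| ∈ [0, 86]
|AC| ∈ [0, 135]

|CB| ∈ [0, 86]  (≈ [0.0000, 86.0000])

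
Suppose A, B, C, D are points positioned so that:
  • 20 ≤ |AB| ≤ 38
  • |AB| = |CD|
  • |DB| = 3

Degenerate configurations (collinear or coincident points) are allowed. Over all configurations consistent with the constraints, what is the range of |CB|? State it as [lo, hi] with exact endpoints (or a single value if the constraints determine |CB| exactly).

|AB| ∈ [20, 38]
|BD| ∈ {3}
|CD| ∈ [20, 38]
|AD| ∈ [17, 41]
|BC| ∈ [17, 41]
|AC| ∈ [0, 79]

|CB| ∈ [17, 41]  (≈ [17.0000, 41.0000])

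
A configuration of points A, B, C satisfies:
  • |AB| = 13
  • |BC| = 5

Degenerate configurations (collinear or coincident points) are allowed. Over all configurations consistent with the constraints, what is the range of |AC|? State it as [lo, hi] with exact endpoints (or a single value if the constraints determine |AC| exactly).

|AC| ∈ [8, 18]  (≈ [8.0000, 18.0000])

|AB| ∈ {13}
|BC| ∈ {5}
|AC| ∈ [8, 18]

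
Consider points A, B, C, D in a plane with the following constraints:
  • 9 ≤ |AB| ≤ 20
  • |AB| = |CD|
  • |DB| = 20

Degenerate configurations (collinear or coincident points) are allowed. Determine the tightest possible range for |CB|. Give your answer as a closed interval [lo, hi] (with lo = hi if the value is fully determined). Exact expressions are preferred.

|AB| ∈ [9, 20]
|BD| ∈ {20}
|CD| ∈ [9, 20]
|AD| ∈ [0, 40]
|BC| ∈ [0, 40]
|AC| ∈ [0, 60]

|CB| ∈ [0, 40]  (≈ [0.0000, 40.0000])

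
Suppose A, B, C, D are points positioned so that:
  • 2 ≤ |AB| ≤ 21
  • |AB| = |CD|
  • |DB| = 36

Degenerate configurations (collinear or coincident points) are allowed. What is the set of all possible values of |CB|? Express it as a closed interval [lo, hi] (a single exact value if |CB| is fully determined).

|AB| ∈ [2, 21]
|BD| ∈ {36}
|CD| ∈ [2, 21]
|AD| ∈ [15, 57]
|BC| ∈ [15, 57]
|AC| ∈ [0, 78]

|CB| ∈ [15, 57]  (≈ [15.0000, 57.0000])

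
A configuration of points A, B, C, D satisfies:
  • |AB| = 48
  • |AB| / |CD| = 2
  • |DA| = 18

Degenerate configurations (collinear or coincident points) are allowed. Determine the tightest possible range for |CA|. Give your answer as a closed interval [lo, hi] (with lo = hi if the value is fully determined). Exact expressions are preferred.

|CA| ∈ [6, 42]  (≈ [6.0000, 42.0000])

|AB| ∈ {48}
|AD| ∈ {18}
|CD| ∈ {24}
|BD| ∈ [30, 66]
|AC| ∈ [6, 42]
|BC| ∈ [6, 90]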